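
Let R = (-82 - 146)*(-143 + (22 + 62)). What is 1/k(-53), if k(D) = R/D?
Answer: -53/13452 ≈ -0.0039399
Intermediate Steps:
R = 13452 (R = -228*(-143 + 84) = -228*(-59) = 13452)
k(D) = 13452/D
1/k(-53) = 1/(13452/(-53)) = 1/(13452*(-1/53)) = 1/(-13452/53) = -53/13452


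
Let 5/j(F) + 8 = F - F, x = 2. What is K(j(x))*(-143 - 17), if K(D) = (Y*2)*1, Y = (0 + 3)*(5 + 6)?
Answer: -10560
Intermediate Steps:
Y = 33 (Y = 3*11 = 33)
j(F) = -5/8 (j(F) = 5/(-8 + (F - F)) = 5/(-8 + 0) = 5/(-8) = 5*(-⅛) = -5/8)
K(D) = 66 (K(D) = (33*2)*1 = 66*1 = 66)
K(j(x))*(-143 - 17) = 66*(-143 - 17) = 66*(-160) = -10560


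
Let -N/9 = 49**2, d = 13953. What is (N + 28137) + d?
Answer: 20481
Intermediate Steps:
N = -21609 (N = -9*49**2 = -9*2401 = -21609)
(N + 28137) + d = (-21609 + 28137) + 13953 = 6528 + 13953 = 20481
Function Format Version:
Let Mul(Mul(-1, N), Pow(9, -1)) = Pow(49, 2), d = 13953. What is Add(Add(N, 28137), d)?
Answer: 20481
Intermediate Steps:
N = -21609 (N = Mul(-9, Pow(49, 2)) = Mul(-9, 2401) = -21609)
Add(Add(N, 28137), d) = Add(Add(-21609, 28137), 13953) = Add(6528, 13953) = 20481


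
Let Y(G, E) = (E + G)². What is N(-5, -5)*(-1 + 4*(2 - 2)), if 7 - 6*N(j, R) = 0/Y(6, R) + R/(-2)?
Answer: -¾ ≈ -0.75000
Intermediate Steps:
N(j, R) = 7/6 + R/12 (N(j, R) = 7/6 - (0/((R + 6)²) + R/(-2))/6 = 7/6 - (0/((6 + R)²) + R*(-½))/6 = 7/6 - (0/(6 + R)² - R/2)/6 = 7/6 - (0 - R/2)/6 = 7/6 - (-1)*R/12 = 7/6 + R/12)
N(-5, -5)*(-1 + 4*(2 - 2)) = (7/6 + (1/12)*(-5))*(-1 + 4*(2 - 2)) = (7/6 - 5/12)*(-1 + 4*0) = 3*(-1 + 0)/4 = (¾)*(-1) = -¾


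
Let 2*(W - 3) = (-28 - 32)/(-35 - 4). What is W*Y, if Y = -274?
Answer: -13426/13 ≈ -1032.8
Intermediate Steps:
W = 49/13 (W = 3 + ((-28 - 32)/(-35 - 4))/2 = 3 + (-60/(-39))/2 = 3 + (-60*(-1/39))/2 = 3 + (½)*(20/13) = 3 + 10/13 = 49/13 ≈ 3.7692)
W*Y = (49/13)*(-274) = -13426/13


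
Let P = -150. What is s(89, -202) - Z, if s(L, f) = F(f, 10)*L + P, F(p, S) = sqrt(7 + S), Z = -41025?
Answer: 40875 + 89*sqrt(17) ≈ 41242.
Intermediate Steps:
s(L, f) = -150 + L*sqrt(17) (s(L, f) = sqrt(7 + 10)*L - 150 = sqrt(17)*L - 150 = L*sqrt(17) - 150 = -150 + L*sqrt(17))
s(89, -202) - Z = (-150 + 89*sqrt(17)) - 1*(-41025) = (-150 + 89*sqrt(17)) + 41025 = 40875 + 89*sqrt(17)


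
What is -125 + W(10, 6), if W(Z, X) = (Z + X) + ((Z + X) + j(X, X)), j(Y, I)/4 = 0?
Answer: -93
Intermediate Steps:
j(Y, I) = 0 (j(Y, I) = 4*0 = 0)
W(Z, X) = 2*X + 2*Z (W(Z, X) = (Z + X) + ((Z + X) + 0) = (X + Z) + ((X + Z) + 0) = (X + Z) + (X + Z) = 2*X + 2*Z)
-125 + W(10, 6) = -125 + (2*6 + 2*10) = -125 + (12 + 20) = -125 + 32 = -93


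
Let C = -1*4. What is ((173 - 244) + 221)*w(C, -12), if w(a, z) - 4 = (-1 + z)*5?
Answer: -9150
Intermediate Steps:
C = -4
w(a, z) = -1 + 5*z (w(a, z) = 4 + (-1 + z)*5 = 4 + (-5 + 5*z) = -1 + 5*z)
((173 - 244) + 221)*w(C, -12) = ((173 - 244) + 221)*(-1 + 5*(-12)) = (-71 + 221)*(-1 - 60) = 150*(-61) = -9150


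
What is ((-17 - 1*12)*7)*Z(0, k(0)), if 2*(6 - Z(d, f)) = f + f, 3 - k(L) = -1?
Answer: -406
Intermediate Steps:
k(L) = 4 (k(L) = 3 - 1*(-1) = 3 + 1 = 4)
Z(d, f) = 6 - f (Z(d, f) = 6 - (f + f)/2 = 6 - f)
((-17 - 1*12)*7)*Z(0, k(0)) = ((-17 - 1*12)*7)*(6 - 1*4) = ((-17 - 12)*7)*(6 - 4) = -29*7*2 = -203*2 = -406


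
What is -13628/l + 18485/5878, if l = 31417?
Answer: 500637861/184669126 ≈ 2.7110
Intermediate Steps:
-13628/l + 18485/5878 = -13628/31417 + 18485/5878 = 500637861/184669126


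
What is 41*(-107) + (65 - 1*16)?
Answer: -4338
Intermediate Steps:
41*(-107) + (65 - 1*16) = -4387 + (65 - 16) = -4387 + 49 = -4338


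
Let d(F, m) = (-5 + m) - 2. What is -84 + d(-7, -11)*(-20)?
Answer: 276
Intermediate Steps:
d(F, m) = -7 + m
-84 + d(-7, -11)*(-20) = -84 + (-7 - 11)*(-20) = -84 - 18*(-20) = -84 + 360 = 276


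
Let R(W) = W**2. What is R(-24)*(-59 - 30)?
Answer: -51264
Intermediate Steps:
R(-24)*(-59 - 30) = (-24)**2*(-59 - 30) = 576*(-89) = -51264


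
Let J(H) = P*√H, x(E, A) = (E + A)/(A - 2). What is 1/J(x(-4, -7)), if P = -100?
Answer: -3*√11/1100 ≈ -0.0090453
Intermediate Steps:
x(E, A) = (A + E)/(-2 + A)
J(H) = -100*√H
1/J(x(-4, -7)) = 1/(-100*√11*√(-1/(-2 - 7))) = 1/(-100*√11*√(-1/(-9))) = 1/(-100*√11/3) = -3*√11/1100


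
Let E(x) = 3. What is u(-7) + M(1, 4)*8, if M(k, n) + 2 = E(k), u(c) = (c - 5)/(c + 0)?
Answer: 68/7 ≈ 9.7143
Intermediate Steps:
u(c) = (-5 + c)/c
M(k, n) = 1 (M(k, n) = -2 + 3 = 1)
u(-7) + M(1, 4)*8 = (-5 - 7)/(-7) + 1*8 = -1/7*(-12) + 8 = 12/7 + 8 = 68/7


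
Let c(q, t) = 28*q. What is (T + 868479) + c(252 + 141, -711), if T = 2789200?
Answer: 3668683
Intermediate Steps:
(T + 868479) + c(252 + 141, -711) = (2789200 + 868479) + 28*(252 + 141) = 3657679 + 28*393 = 3657679 + 11004 = 3668683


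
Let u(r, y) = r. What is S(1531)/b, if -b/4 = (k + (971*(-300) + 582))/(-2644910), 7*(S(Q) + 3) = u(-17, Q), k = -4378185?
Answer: 25126645/32682321 ≈ 0.76881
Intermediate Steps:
S(Q) = -38/7 (S(Q) = -3 + (⅐)*(-17) = -3 - 17/7 = -38/7)
b = -9337806/1322455 (b = -4*(-4378185 + (971*(-300) + 582))/(-2644910) = -4*(-4378185 + (-291300 + 582))*(-1)/2644910 = -4*(-4378185 - 290718)*(-1)/2644910 = -(-18675612)*(-1)/2644910 = -4*4668903/2644910 = -9337806/1322455 ≈ -7.0610)
S(1531)/b = -38/(7*(-9337806/1322455)) = -38/7*(-1322455/9337806) = 25126645/32682321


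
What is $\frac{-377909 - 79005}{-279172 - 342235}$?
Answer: $\frac{456914}{621407} \approx 0.73529$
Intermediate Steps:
$\frac{-377909 - 79005}{-279172 - 342235} = - \frac{456914}{-621407} = \left(-456914\right) \left(- \frac{1}{621407}\right) = \frac{456914}{621407}$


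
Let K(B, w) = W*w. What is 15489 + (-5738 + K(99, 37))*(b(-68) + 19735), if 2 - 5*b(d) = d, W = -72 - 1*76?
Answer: -221449797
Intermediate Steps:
W = -148 (W = -72 - 76 = -148)
b(d) = 2/5 - d/5
K(B, w) = -148*w
15489 + (-5738 + K(99, 37))*(b(-68) + 19735) = 15489 + (-5738 - 148*37)*((2/5 - 1/5*(-68)) + 19735) = 15489 + (-5738 - 5476)*((2/5 + 68/5) + 19735) = 15489 - 11214*(14 + 19735) = 15489 - 11214*19749 = 15489 - 221465286 = -221449797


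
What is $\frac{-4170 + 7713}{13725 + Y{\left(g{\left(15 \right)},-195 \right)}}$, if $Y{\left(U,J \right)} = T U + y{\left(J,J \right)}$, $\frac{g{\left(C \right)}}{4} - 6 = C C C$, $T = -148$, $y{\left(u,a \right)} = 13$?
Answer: $- \frac{3543}{1987814} \approx -0.0017824$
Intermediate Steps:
$g{\left(C \right)} = 24 + 4 C^{3}$ ($g{\left(C \right)} = 24 + 4 C C C = 24 + 4 C^{2} C = 24 + 4 C^{3}$)
$Y{\left(U,J \right)} = 13 - 148 U$ ($Y{\left(U,J \right)} = - 148 U + 13 = 13 - 148 U$)
$\frac{-4170 + 7713}{13725 + Y{\left(g{\left(15 \right)},-195 \right)}} = \frac{-4170 + 7713}{13725 + \left(13 - 148 \left(24 + 4 \cdot 15^{3}\right)\right)} = \frac{3543}{13725 + \left(13 - 148 \left(24 + 4 \cdot 3375\right)\right)} = \frac{3543}{13725 + \left(13 - 148 \left(24 + 13500\right)\right)} = \frac{3543}{13725 + \left(13 - 2001552\right)} = \frac{3543}{13725 - 2001539} = \frac{3543}{-1987814} = 3543 \left(- \frac{1}{1987814}\right) = - \frac{3543}{1987814}$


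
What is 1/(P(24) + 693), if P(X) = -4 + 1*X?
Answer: 1/713 ≈ 0.0014025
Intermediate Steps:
P(X) = -4 + X
1/(P(24) + 693) = 1/((-4 + 24) + 693) = 1/(20 + 693) = 1/713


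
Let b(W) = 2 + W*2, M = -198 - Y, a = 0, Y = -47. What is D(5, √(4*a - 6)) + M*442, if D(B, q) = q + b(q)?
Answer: -66740 + 3*I*√6 ≈ -66740.0 + 7.3485*I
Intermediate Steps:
M = -151 (M = -198 - 1*(-47) = -198 + 47 = -151)
b(W) = 2 + 2*W
D(B, q) = 2 + 3*q (D(B, q) = q + (2 + 2*q) = 2 + 3*q)
D(5, √(4*a - 6)) + M*442 = (2 + 3*√(4*0 - 6)) - 151*442 = (2 + 3*√(0 - 6)) - 66742 = (2 + 3*√(-6)) - 66742 = (2 + 3*(I*√6)) - 66742 = (2 + 3*I*√6) - 66742 = -66740 + 3*I*√6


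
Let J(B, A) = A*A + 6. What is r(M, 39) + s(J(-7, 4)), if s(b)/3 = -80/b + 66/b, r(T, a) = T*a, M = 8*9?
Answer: 30867/11 ≈ 2806.1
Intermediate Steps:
M = 72
J(B, A) = 6 + A² (J(B, A) = A² + 6 = 6 + A²)
s(b) = -42/b (s(b) = 3*(-80/b + 66/b) = 3*(-14/b) = -42/b)
r(M, 39) + s(J(-7, 4)) = 72*39 - 42/(6 + 4²) = 2808 - 42/(6 + 16) = 2808 - 42/22 = 2808 - 42*1/22 = 2808 - 21/11 = 30867/11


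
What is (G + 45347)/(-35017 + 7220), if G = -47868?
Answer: 2521/27797 ≈ 0.090693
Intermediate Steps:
(G + 45347)/(-35017 + 7220) = (-47868 + 45347)/(-35017 + 7220) = -2521/(-27797) = -2521*(-1/27797) = 2521/27797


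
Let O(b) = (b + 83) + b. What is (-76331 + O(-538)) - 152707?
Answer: -230031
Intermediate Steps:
O(b) = 83 + 2*b (O(b) = (83 + b) + b = 83 + 2*b)
(-76331 + O(-538)) - 152707 = (-76331 + (83 + 2*(-538))) - 152707 = (-76331 + (83 - 1076)) - 152707 = (-76331 - 993) - 152707 = -77324 - 152707 = -230031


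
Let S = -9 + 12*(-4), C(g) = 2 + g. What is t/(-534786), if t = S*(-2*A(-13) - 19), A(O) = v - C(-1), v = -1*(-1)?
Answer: -361/178262 ≈ -0.0020251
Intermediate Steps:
v = 1
S = -57 (S = -9 - 48 = -57)
A(O) = 0 (A(O) = 1 - (2 - 1) = 1 - 1*1 = 1 - 1 = 0)
t = 1083 (t = -57*(-2*0 - 19) = -57*(0 - 19) = -57*(-19) = 1083)
t/(-534786) = 1083/(-534786) = 1083*(-1/534786) = -361/178262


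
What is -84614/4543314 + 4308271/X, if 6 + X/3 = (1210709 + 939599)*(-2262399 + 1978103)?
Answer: -25866545214660767/1388718360211959318 ≈ -0.018626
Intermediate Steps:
X = -1833971889522 (X = -18 + 3*((1210709 + 939599)*(-2262399 + 1978103)) = -18 + 3*(2150308*(-284296)) = -18 + 3*(-611323963168) = -18 - 1833971889504 = -1833971889522)
-84614/4543314 + 4308271/X = -84614/4543314 + 4308271/(-1833971889522) = -84614*1/4543314 + 4308271*(-1/1833971889522) = -42307/2271657 - 4308271/1833971889522 = -25866545214660767/1388718360211959318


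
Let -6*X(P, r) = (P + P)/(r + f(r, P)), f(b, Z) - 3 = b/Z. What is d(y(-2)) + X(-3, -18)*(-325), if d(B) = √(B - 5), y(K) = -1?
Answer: 325/9 + I*√6 ≈ 36.111 + 2.4495*I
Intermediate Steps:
f(b, Z) = 3 + b/Z
d(B) = √(-5 + B)
X(P, r) = -P/(3*(3 + r + r/P)) (X(P, r) = -(P + P)/(6*(r + (3 + r/P))) = -2*P/(6*(3 + r + r/P)) = -P/(3*(3 + r + r/P)))
d(y(-2)) + X(-3, -18)*(-325) = √(-5 - 1) - 1*(-3)²/(3*(-18) + 9*(-3) + 3*(-3)*(-18))*(-325) = √(-6) - 1*9/(-54 - 27 + 162)*(-325) = I*√6 - 1*9/81*(-325) = I*√6 - 1*9*1/81*(-325) = I*√6 - ⅑*(-325) = I*√6 + 325/9 = 325/9 + I*√6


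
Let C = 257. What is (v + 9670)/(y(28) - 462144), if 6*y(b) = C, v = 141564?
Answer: -907404/2772607 ≈ -0.32727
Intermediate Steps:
y(b) = 257/6 (y(b) = (⅙)*257 = 257/6)
(v + 9670)/(y(28) - 462144) = (141564 + 9670)/(257/6 - 462144) = 151234/(-2772607/6) = 151234*(-6/2772607) = -907404/2772607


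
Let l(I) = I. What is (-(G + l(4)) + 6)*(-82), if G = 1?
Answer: -82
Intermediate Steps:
(-(G + l(4)) + 6)*(-82) = (-(1 + 4) + 6)*(-82) = (-1*5 + 6)*(-82) = (-5 + 6)*(-82) = 1*(-82) = -82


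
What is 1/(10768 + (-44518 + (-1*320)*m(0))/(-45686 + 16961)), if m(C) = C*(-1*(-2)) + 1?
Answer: 9575/103118546 ≈ 9.2854e-5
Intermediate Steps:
m(C) = 1 + 2*C (m(C) = C*2 + 1 = 2*C + 1 = 1 + 2*C)
1/(10768 + (-44518 + (-1*320)*m(0))/(-45686 + 16961)) = 1/(10768 + (-44518 + (-1*320)*(1 + 2*0))/(-45686 + 16961)) = 1/(10768 + (-44518 - 320*(1 + 0))/(-28725)) = 1/(10768 + (-44518 - 320*1)*(-1/28725)) = 1/(10768 + (-44518 - 320)*(-1/28725)) = 1/(10768 - 44838*(-1/28725)) = 1/(10768 + 14946/9575) = 1/(103118546/9575) = 9575/103118546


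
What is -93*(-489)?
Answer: 45477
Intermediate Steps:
-93*(-489) = -31*(-1467) = 45477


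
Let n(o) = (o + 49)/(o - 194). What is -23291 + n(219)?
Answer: -582007/25 ≈ -23280.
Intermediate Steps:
n(o) = (49 + o)/(-194 + o)
-23291 + n(219) = -23291 + (49 + 219)/(-194 + 219) = -23291 + 268/25 = -582007/25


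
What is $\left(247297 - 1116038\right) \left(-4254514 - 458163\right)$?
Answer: $4094095729657$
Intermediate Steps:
$\left(247297 - 1116038\right) \left(-4254514 - 458163\right) = \left(-868741\right) \left(-4712677\right) = 4094095729657$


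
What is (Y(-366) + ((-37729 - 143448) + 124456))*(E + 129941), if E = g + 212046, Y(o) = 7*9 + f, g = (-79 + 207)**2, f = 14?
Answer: -20299566924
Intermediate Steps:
g = 16384 (g = 128**2 = 16384)
Y(o) = 77 (Y(o) = 7*9 + 14 = 63 + 14 = 77)
E = 228430 (E = 16384 + 212046 = 228430)
(Y(-366) + ((-37729 - 143448) + 124456))*(E + 129941) = (77 + ((-37729 - 143448) + 124456))*(228430 + 129941) = (77 + (-181177 + 124456))*358371 = (77 - 56721)*358371 = -56644*358371 = -20299566924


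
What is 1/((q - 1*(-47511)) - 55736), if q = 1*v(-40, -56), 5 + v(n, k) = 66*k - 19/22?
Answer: -22/262391 ≈ -8.3844e-5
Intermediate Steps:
v(n, k) = -129/22 + 66*k (v(n, k) = -5 + (66*k - 19/22) = -5 + (-19/22 + 66*k) = -129/22 + 66*k)
q = -81441/22 (q = 1*(-129/22 + 66*(-56)) = 1*(-129/22 - 3696) = 1*(-81441/22) = -81441/22 ≈ -3701.9)
1/((q - 1*(-47511)) - 55736) = 1/((-81441/22 - 1*(-47511)) - 55736) = 1/((-81441/22 + 47511) - 55736) = 1/(963801/22 - 55736) = 1/(-262391/22) = -22/262391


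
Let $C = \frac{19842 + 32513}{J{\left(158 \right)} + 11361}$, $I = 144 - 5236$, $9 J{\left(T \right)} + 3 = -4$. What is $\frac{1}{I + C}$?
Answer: $- \frac{102242}{520145069} \approx -0.00019656$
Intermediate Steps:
$J{\left(T \right)} = - \frac{7}{9}$ ($J{\left(T \right)} = - \frac{1}{3} + \frac{1}{9} \left(-4\right) = - \frac{1}{3} - \frac{4}{9} = - \frac{7}{9}$)
$I = -5092$ ($I = 144 - 5236 = -5092$)
$C = \frac{471195}{102242}$ ($C = \frac{19842 + 32513}{- \frac{7}{9} + 11361} = \frac{52355}{\frac{102242}{9}} = 52355 \cdot \frac{9}{102242} = \frac{471195}{102242} \approx 4.6086$)
$\frac{1}{I + C} = \frac{1}{-5092 + \frac{471195}{102242}} = \frac{1}{- \frac{520145069}{102242}} = - \frac{102242}{520145069}$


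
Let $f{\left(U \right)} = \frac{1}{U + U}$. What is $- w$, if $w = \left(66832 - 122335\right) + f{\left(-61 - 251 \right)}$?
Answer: $\frac{34633873}{624} \approx 55503.0$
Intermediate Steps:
$f{\left(U \right)} = \frac{1}{2 U}$
$w = - \frac{34633873}{624}$ ($w = \left(66832 - 122335\right) + \frac{1}{2 \left(-61 - 251\right)} = -55503 + \frac{1}{2 \left(-61 - 251\right)} = -55503 + \frac{1}{2 \left(-312\right)} = -55503 + \frac{1}{2} \left(- \frac{1}{312}\right) = -55503 - \frac{1}{624} = - \frac{34633873}{624} \approx -55503.0$)
$- w = \left(-1\right) \left(- \frac{34633873}{624}\right) = \frac{34633873}{624}$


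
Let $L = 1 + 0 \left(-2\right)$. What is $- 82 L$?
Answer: $-82$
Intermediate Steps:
$L = 1$ ($L = 1 + 0 = 1$)
$- 82 L = \left(-82\right) 1 = -82$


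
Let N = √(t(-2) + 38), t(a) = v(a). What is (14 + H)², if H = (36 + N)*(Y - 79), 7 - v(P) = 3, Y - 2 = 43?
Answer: 1512652 + 82280*√42 ≈ 2.0459e+6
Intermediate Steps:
Y = 45 (Y = 2 + 43 = 45)
v(P) = 4 (v(P) = 7 - 1*3 = 7 - 3 = 4)
t(a) = 4
N = √42 (N = √(4 + 38) = √42 ≈ 6.4807)
H = -1224 - 34*√42 (H = (36 + √42)*(45 - 79) = (36 + √42)*(-34) = -1224 - 34*√42 ≈ -1444.3)
(14 + H)² = (14 + (-1224 - 34*√42))² = (-1210 - 34*√42)²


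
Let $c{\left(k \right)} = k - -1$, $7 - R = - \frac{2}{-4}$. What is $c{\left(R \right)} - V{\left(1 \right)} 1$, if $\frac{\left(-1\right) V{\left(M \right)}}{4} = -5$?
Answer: $- \frac{25}{2} \approx -12.5$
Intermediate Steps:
$V{\left(M \right)} = 20$ ($V{\left(M \right)} = \left(-4\right) \left(-5\right) = 20$)
$R = \frac{13}{2}$ ($R = 7 - - \frac{2}{-4} = 7 - \left(-2\right) \left(- \frac{1}{4}\right) = 7 - \frac{1}{2} = \frac{13}{2} \approx 6.5$)
$c{\left(k \right)} = 1 + k$ ($c{\left(k \right)} = k + 1 = 1 + k$)
$c{\left(R \right)} - V{\left(1 \right)} 1 = \left(1 + \frac{13}{2}\right) - 20 \cdot 1 = \frac{15}{2} - 20 = - \frac{25}{2}$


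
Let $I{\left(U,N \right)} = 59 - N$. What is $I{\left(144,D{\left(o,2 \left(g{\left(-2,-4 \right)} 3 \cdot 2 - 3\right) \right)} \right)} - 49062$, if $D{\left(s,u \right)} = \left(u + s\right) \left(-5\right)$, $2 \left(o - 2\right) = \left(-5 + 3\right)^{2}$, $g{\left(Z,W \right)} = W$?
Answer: $-49253$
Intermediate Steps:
$o = 4$ ($o = 2 + \frac{\left(-5 + 3\right)^{2}}{2} = 2 + \frac{\left(-2\right)^{2}}{2} = 2 + \frac{1}{2} \cdot 4 = 2 + 2 = 4$)
$D{\left(s,u \right)} = - 5 s - 5 u$ ($D{\left(s,u \right)} = \left(s + u\right) \left(-5\right) = - 5 s - 5 u$)
$I{\left(144,D{\left(o,2 \left(g{\left(-2,-4 \right)} 3 \cdot 2 - 3\right) \right)} \right)} - 49062 = \left(59 - \left(\left(-5\right) 4 - 5 \cdot 2 \left(- 4 \cdot 3 \cdot 2 - 3\right)\right)\right) - 49062 = \left(59 - \left(-20 - 5 \cdot 2 \left(\left(-4\right) 6 - 3\right)\right)\right) - 49062 = \left(59 - \left(-20 - 5 \cdot 2 \left(-24 - 3\right)\right)\right) - 49062 = \left(59 - \left(-20 - 5 \cdot 2 \left(-27\right)\right)\right) - 49062 = \left(59 - \left(-20 - -270\right)\right) - 49062 = \left(59 - \left(-20 + 270\right)\right) - 49062 = \left(59 - 250\right) - 49062 = -191 - 49062 = -49253$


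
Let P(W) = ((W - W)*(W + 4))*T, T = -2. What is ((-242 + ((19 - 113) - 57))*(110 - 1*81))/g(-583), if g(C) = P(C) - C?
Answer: -11397/583 ≈ -19.549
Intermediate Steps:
P(W) = 0 (P(W) = ((W - W)*(W + 4))*(-2) = (0*(4 + W))*(-2) = 0*(-2) = 0)
g(C) = -C (g(C) = 0 - C = -C)
((-242 + ((19 - 113) - 57))*(110 - 1*81))/g(-583) = ((-242 + ((19 - 113) - 57))*(110 - 1*81))/((-1*(-583))) = ((-242 + (-94 - 57))*(110 - 81))/583 = ((-242 - 151)*29)*(1/583) = -393*29*(1/583) = -11397*1/583 = -11397/583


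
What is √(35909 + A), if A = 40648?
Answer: 13*√453 ≈ 276.69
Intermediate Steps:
√(35909 + A) = √(35909 + 40648) = √76557 = 13*√453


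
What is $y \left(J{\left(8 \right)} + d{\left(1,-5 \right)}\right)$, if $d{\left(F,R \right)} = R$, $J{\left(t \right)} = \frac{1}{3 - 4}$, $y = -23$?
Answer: $138$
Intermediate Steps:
$J{\left(t \right)} = -1$ ($J{\left(t \right)} = \frac{1}{-1} = -1$)
$y \left(J{\left(8 \right)} + d{\left(1,-5 \right)}\right) = - 23 \left(-1 - 5\right) = \left(-23\right) \left(-6\right) = 138$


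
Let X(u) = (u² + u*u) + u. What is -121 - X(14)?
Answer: -527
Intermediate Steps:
X(u) = u + 2*u² (X(u) = (u² + u²) + u = 2*u² + u = u + 2*u²)
-121 - X(14) = -121 - 14*(1 + 2*14) = -121 - 14*(1 + 28) = -121 - 14*29 = -121 - 1*406 = -121 - 406 = -527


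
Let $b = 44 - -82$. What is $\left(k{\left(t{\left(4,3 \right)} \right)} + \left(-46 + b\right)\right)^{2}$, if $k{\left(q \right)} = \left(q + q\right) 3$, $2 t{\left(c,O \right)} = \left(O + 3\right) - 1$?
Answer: $9025$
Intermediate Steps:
$b = 126$ ($b = 44 + 82 = 126$)
$t{\left(c,O \right)} = 1 + \frac{O}{2}$ ($t{\left(c,O \right)} = \frac{\left(O + 3\right) - 1}{2} = \frac{\left(3 + O\right) - 1}{2} = \frac{2 + O}{2} = 1 + \frac{O}{2}$)
$k{\left(q \right)} = 6 q$ ($k{\left(q \right)} = 2 q 3 = 6 q$)
$\left(k{\left(t{\left(4,3 \right)} \right)} + \left(-46 + b\right)\right)^{2} = \left(6 \left(1 + \frac{1}{2} \cdot 3\right) + \left(-46 + 126\right)\right)^{2} = \left(6 \left(1 + \frac{3}{2}\right) + 80\right)^{2} = \left(6 \cdot \frac{5}{2} + 80\right)^{2} = \left(15 + 80\right)^{2} = 95^{2} = 9025$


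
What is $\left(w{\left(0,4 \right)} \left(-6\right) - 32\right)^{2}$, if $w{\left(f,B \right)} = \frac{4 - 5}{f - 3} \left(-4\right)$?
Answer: $576$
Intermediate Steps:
$w{\left(f,B \right)} = \frac{4}{-3 + f}$ ($w{\left(f,B \right)} = - \frac{1}{-3 + f} \left(-4\right) = \frac{4}{-3 + f}$)
$\left(w{\left(0,4 \right)} \left(-6\right) - 32\right)^{2} = \left(\frac{4}{-3 + 0} \left(-6\right) - 32\right)^{2} = \left(\frac{4}{-3} \left(-6\right) - 32\right)^{2} = \left(4 \left(- \frac{1}{3}\right) \left(-6\right) - 32\right)^{2} = \left(\left(- \frac{4}{3}\right) \left(-6\right) - 32\right)^{2} = \left(8 - 32\right)^{2} = \left(-24\right)^{2} = 576$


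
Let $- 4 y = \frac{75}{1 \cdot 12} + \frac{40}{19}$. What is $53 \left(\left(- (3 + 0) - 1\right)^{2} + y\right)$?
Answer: $\frac{224137}{304} \approx 737.29$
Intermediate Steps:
$y = - \frac{635}{304}$ ($y = - \frac{\frac{75}{1 \cdot 12} + \frac{40}{19}}{4} = - \frac{\frac{75}{12} + 40 \cdot \frac{1}{19}}{4} = - \frac{75 \cdot \frac{1}{12} + \frac{40}{19}}{4} = - \frac{\frac{25}{4} + \frac{40}{19}}{4} = \left(- \frac{1}{4}\right) \frac{635}{76} = - \frac{635}{304} \approx -2.0888$)
$53 \left(\left(- (3 + 0) - 1\right)^{2} + y\right) = 53 \left(\left(- (3 + 0) - 1\right)^{2} - \frac{635}{304}\right) = 53 \left(\left(\left(-1\right) 3 - 1\right)^{2} - \frac{635}{304}\right) = 53 \left(\left(-3 - 1\right)^{2} - \frac{635}{304}\right) = 53 \left(\left(-4\right)^{2} - \frac{635}{304}\right) = 53 \left(16 - \frac{635}{304}\right) = 53 \cdot \frac{4229}{304} = \frac{224137}{304}$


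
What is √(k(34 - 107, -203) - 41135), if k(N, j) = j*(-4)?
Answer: I*√40323 ≈ 200.81*I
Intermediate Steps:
k(N, j) = -4*j
√(k(34 - 107, -203) - 41135) = √(-4*(-203) - 41135) = √(812 - 41135) = √(-40323) = I*√40323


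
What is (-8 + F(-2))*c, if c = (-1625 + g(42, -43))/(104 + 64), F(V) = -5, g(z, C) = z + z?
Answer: 20033/168 ≈ 119.24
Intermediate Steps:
g(z, C) = 2*z
c = -1541/168 (c = (-1625 + 2*42)/(104 + 64) = (-1625 + 84)/168 = -1541*1/168 = -1541/168 ≈ -9.1726)
(-8 + F(-2))*c = (-8 - 5)*(-1541/168) = -13*(-1541/168) = 20033/168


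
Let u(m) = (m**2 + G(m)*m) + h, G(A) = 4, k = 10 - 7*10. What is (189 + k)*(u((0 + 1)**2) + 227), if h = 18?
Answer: 32250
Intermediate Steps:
k = -60 (k = 10 - 70 = -60)
u(m) = 18 + m**2 + 4*m (u(m) = (m**2 + 4*m) + 18 = 18 + m**2 + 4*m)
(189 + k)*(u((0 + 1)**2) + 227) = (189 - 60)*((18 + ((0 + 1)**2)**2 + 4*(0 + 1)**2) + 227) = 129*((18 + (1**2)**2 + 4*1**2) + 227) = 129*((18 + 1**2 + 4*1) + 227) = 129*((18 + 1 + 4) + 227) = 129*(23 + 227) = 129*250 = 32250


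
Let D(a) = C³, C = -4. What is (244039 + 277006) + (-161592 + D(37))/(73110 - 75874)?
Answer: 360082509/691 ≈ 5.2110e+5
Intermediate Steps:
D(a) = -64 (D(a) = (-4)³ = -64)
(244039 + 277006) + (-161592 + D(37))/(73110 - 75874) = (244039 + 277006) + (-161592 - 64)/(73110 - 75874) = 521045 - 161656/(-2764) = 521045 - 161656*(-1/2764) = 521045 + 40414/691 = 360082509/691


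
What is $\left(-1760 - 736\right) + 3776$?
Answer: $1280$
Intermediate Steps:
$\left(-1760 - 736\right) + 3776 = -2496 + 3776 = 1280$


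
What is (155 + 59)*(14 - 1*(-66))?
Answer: 17120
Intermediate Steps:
(155 + 59)*(14 - 1*(-66)) = 214*(14 + 66) = 214*80 = 17120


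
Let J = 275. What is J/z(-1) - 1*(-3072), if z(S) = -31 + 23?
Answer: 24301/8 ≈ 3037.6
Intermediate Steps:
z(S) = -8
J/z(-1) - 1*(-3072) = 275/(-8) - 1*(-3072) = 275*(-1/8) + 3072 = -275/8 + 3072 = 24301/8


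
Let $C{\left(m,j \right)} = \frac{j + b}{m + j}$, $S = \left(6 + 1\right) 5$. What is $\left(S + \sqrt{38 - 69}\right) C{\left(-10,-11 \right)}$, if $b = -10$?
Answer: $35 + i \sqrt{31} \approx 35.0 + 5.5678 i$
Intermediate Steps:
$S = 35$ ($S = 7 \cdot 5 = 35$)
$C{\left(m,j \right)} = \frac{-10 + j}{j + m}$ ($C{\left(m,j \right)} = \frac{j - 10}{m + j} = \frac{-10 + j}{j + m}$)
$\left(S + \sqrt{38 - 69}\right) C{\left(-10,-11 \right)} = \left(35 + \sqrt{38 - 69}\right) \frac{-10 - 11}{-11 - 10} = \left(35 + \sqrt{-31}\right) \frac{1}{-21} \left(-21\right) = \left(35 + i \sqrt{31}\right) \left(\left(- \frac{1}{21}\right) \left(-21\right)\right) = \left(35 + i \sqrt{31}\right) 1 = 35 + i \sqrt{31}$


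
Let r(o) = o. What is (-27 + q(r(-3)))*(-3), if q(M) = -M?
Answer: 72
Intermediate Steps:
(-27 + q(r(-3)))*(-3) = (-27 - 1*(-3))*(-3) = (-27 + 3)*(-3) = -24*(-3) = 72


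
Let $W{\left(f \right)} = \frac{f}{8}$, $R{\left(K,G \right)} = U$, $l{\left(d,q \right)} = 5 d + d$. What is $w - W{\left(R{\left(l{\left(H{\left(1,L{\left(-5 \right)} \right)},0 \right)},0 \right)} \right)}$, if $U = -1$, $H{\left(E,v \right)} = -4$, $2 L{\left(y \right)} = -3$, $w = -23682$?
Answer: $- \frac{189455}{8} \approx -23682.0$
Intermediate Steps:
$L{\left(y \right)} = - \frac{3}{2}$ ($L{\left(y \right)} = \frac{1}{2} \left(-3\right) = - \frac{3}{2}$)
$l{\left(d,q \right)} = 6 d$
$R{\left(K,G \right)} = -1$
$W{\left(f \right)} = \frac{f}{8}$ ($W{\left(f \right)} = f \frac{1}{8} = \frac{f}{8}$)
$w - W{\left(R{\left(l{\left(H{\left(1,L{\left(-5 \right)} \right)},0 \right)},0 \right)} \right)} = -23682 - \frac{1}{8} \left(-1\right) = -23682 - - \frac{1}{8} = -23682 + \frac{1}{8} = - \frac{189455}{8}$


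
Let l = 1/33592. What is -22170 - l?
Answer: -744734641/33592 ≈ -22170.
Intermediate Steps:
l = 1/33592 ≈ 2.9769e-5
-22170 - l = -22170 - 1*1/33592 = -22170 - 1/33592 = -744734641/33592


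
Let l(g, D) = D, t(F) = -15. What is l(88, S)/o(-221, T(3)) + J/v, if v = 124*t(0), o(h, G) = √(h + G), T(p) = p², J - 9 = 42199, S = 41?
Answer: -10552/465 - 41*I*√53/106 ≈ -22.692 - 2.8159*I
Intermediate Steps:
J = 42208 (J = 9 + 42199 = 42208)
o(h, G) = √(G + h)
v = -1860 (v = 124*(-15) = -1860)
l(88, S)/o(-221, T(3)) + J/v = 41/(√(3² - 221)) + 42208/(-1860) = 41/(√(9 - 221)) + 42208*(-1/1860) = 41/(√(-212)) - 10552/465 = 41/((2*I*√53)) - 10552/465 = 41*(-I*√53/106) - 10552/465 = -41*I*√53/106 - 10552/465 = -10552/465 - 41*I*√53/106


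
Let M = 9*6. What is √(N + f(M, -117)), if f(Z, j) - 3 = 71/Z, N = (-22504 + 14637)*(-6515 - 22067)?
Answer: √72852889854/18 ≈ 14995.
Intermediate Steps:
M = 54
N = 224854594 (N = -7867*(-28582) = 224854594)
f(Z, j) = 3 + 71/Z
√(N + f(M, -117)) = √(224854594 + (3 + 71/54)) = √(224854594 + 233/54) = √(12142148309/54) = √72852889854/18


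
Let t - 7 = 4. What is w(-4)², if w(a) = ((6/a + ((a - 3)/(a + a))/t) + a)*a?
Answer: 227529/484 ≈ 470.10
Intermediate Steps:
t = 11 (t = 7 + 4 = 11)
w(a) = a*(a + 6/a + (-3 + a)/(22*a)) (w(a) = ((6/a + ((a - 3)/(a + a))/11) + a)*a = ((6/a + ((-3 + a)/((2*a)))*(1/11)) + a)*a = ((6/a + ((-3 + a)*(1/(2*a)))*(1/11)) + a)*a = ((6/a + ((-3 + a)/(2*a))*(1/11)) + a)*a = ((6/a + (-3 + a)/(22*a)) + a)*a = (a + 6/a + (-3 + a)/(22*a))*a = a*(a + 6/a + (-3 + a)/(22*a)))
w(-4)² = (129/22 + (-4)² + (1/22)*(-4))² = (129/22 + 16 - 2/11)² = (477/22)² = 227529/484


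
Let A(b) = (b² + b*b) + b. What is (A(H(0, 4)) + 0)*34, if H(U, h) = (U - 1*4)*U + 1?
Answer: 102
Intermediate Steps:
H(U, h) = 1 + U*(-4 + U) (H(U, h) = (U - 4)*U + 1 = (-4 + U)*U + 1 = U*(-4 + U) + 1 = 1 + U*(-4 + U))
A(b) = b + 2*b² (A(b) = (b² + b²) + b = 2*b² + b = b + 2*b²)
(A(H(0, 4)) + 0)*34 = ((1 + 0² - 4*0)*(1 + 2*(1 + 0² - 4*0)) + 0)*34 = ((1 + 0 + 0)*(1 + 2*(1 + 0 + 0)) + 0)*34 = (1*(1 + 2*1) + 0)*34 = (1*(1 + 2) + 0)*34 = (1*3 + 0)*34 = (3 + 0)*34 = 3*34 = 102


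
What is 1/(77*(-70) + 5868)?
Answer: 1/478 ≈ 0.0020920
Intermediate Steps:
1/(77*(-70) + 5868) = 1/(-5390 + 5868) = 1/478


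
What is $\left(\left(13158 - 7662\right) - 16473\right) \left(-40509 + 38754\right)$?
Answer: $19264635$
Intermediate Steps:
$\left(\left(13158 - 7662\right) - 16473\right) \left(-40509 + 38754\right) = \left(5496 - 16473\right) \left(-1755\right) = \left(-10977\right) \left(-1755\right) = 19264635$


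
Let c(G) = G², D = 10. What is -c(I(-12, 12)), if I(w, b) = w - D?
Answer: -484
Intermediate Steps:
I(w, b) = -10 + w (I(w, b) = w - 1*10 = w - 10 = -10 + w)
-c(I(-12, 12)) = -(-10 - 12)² = -1*(-22)² = -1*484 = -484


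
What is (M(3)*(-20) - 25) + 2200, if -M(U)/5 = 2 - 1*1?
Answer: 2275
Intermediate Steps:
M(U) = -5 (M(U) = -5*(2 - 1*1) = -5*(2 - 1) = -5*1 = -5)
(M(3)*(-20) - 25) + 2200 = (-5*(-20) - 25) + 2200 = (100 - 25) + 2200 = 75 + 2200 = 2275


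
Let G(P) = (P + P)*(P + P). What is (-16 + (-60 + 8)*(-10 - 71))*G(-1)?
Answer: 16784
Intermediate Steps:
G(P) = 4*P**2 (G(P) = (2*P)*(2*P) = 4*P**2)
(-16 + (-60 + 8)*(-10 - 71))*G(-1) = (-16 + (-60 + 8)*(-10 - 71))*(4*(-1)**2) = (-16 - 52*(-81))*(4*1) = (-16 + 4212)*4 = 4196*4 = 16784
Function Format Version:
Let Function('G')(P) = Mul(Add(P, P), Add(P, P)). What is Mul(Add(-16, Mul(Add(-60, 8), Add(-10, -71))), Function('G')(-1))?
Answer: 16784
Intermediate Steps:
Function('G')(P) = Mul(4, Pow(P, 2)) (Function('G')(P) = Mul(Mul(2, P), Mul(2, P)) = Mul(4, Pow(P, 2)))
Mul(Add(-16, Mul(Add(-60, 8), Add(-10, -71))), Function('G')(-1)) = Mul(Add(-16, Mul(Add(-60, 8), Add(-10, -71))), Mul(4, Pow(-1, 2))) = Mul(Add(-16, Mul(-52, -81)), Mul(4, 1)) = Mul(Add(-16, 4212), 4) = Mul(4196, 4) = 16784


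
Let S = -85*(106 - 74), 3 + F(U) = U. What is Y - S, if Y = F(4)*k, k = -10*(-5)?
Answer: 2770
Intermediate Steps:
F(U) = -3 + U
k = 50
Y = 50 (Y = (-3 + 4)*50 = 1*50 = 50)
S = -2720 (S = -85*32 = -2720)
Y - S = 50 - 1*(-2720) = 50 + 2720 = 2770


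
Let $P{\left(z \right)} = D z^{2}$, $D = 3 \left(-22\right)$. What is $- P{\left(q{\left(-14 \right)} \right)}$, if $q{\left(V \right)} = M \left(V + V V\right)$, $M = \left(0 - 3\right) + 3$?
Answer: $0$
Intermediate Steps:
$M = 0$ ($M = -3 + 3 = 0$)
$q{\left(V \right)} = 0$ ($q{\left(V \right)} = 0 \left(V + V V\right) = 0 \left(V + V^{2}\right) = 0$)
$D = -66$
$P{\left(z \right)} = - 66 z^{2}$
$- P{\left(q{\left(-14 \right)} \right)} = - \left(-66\right) 0^{2} = - \left(-66\right) 0 = \left(-1\right) 0 = 0$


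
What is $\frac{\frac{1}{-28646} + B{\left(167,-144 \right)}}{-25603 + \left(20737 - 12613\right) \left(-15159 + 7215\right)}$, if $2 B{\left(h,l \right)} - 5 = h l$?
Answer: $\frac{172183945}{924730964857} \approx 0.0001862$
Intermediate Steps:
$B{\left(h,l \right)} = \frac{5}{2} + \frac{h l}{2}$
$\frac{\frac{1}{-28646} + B{\left(167,-144 \right)}}{-25603 + \left(20737 - 12613\right) \left(-15159 + 7215\right)} = \frac{\frac{1}{-28646} + \left(\frac{5}{2} + \frac{1}{2} \cdot 167 \left(-144\right)\right)}{-25603 + \left(20737 - 12613\right) \left(-15159 + 7215\right)} = \frac{- \frac{1}{28646} + \left(\frac{5}{2} - 12024\right)}{-25603 + 8124 \left(-7944\right)} = \frac{- \frac{1}{28646} - \frac{24043}{2}}{-25603 - 64537056} = - \frac{172183945}{14323 \left(-64562659\right)} = \left(- \frac{172183945}{14323}\right) \left(- \frac{1}{64562659}\right) = \frac{172183945}{924730964857}$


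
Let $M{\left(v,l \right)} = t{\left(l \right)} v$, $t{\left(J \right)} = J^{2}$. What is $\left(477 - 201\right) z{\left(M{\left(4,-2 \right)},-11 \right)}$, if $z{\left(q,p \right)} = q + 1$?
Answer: $4692$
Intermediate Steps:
$M{\left(v,l \right)} = v l^{2}$ ($M{\left(v,l \right)} = l^{2} v = v l^{2}$)
$z{\left(q,p \right)} = 1 + q$
$\left(477 - 201\right) z{\left(M{\left(4,-2 \right)},-11 \right)} = \left(477 - 201\right) \left(1 + 4 \left(-2\right)^{2}\right) = 276 \left(1 + 4 \cdot 4\right) = 276 \left(1 + 16\right) = 276 \cdot 17 = 4692$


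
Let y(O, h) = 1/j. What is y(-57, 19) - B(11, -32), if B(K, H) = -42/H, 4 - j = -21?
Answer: -509/400 ≈ -1.2725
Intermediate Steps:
j = 25 (j = 4 - 1*(-21) = 4 + 21 = 25)
y(O, h) = 1/25
y(-57, 19) - B(11, -32) = 1/25 - (-42)/(-32) = 1/25 - (-42)*(-1)/32 = 1/25 - 1*21/16 = 1/25 - 21/16 = -509/400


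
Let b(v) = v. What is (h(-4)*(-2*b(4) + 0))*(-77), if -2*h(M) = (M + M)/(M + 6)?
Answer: 1232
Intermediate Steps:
h(M) = -M/(6 + M) (h(M) = -(M + M)/(2*(M + 6)) = -2*M/(2*(6 + M)) = -M/(6 + M))
(h(-4)*(-2*b(4) + 0))*(-77) = ((-1*(-4)/(6 - 4))*(-2*4 + 0))*(-77) = ((-1*(-4)/2)*(-8 + 0))*(-77) = (-1*(-4)*½*(-8))*(-77) = (2*(-8))*(-77) = -16*(-77) = 1232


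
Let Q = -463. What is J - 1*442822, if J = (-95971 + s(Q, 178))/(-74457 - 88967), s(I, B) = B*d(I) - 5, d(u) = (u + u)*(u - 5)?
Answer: -9055598257/20428 ≈ -4.4329e+5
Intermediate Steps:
d(u) = 2*u*(-5 + u) (d(u) = (2*u)*(-5 + u) = 2*u*(-5 + u))
s(I, B) = -5 + 2*B*I*(-5 + I) (s(I, B) = B*(2*I*(-5 + I)) - 5 = 2*B*I*(-5 + I) - 5 = -5 + 2*B*I*(-5 + I))
J = -9630441/20428 (J = (-95971 + (-5 + 2*178*(-463)*(-5 - 463)))/(-74457 - 88967) = (-95971 + (-5 + 2*178*(-463)*(-468)))/(-163424) = (-95971 + (-5 + 77139504))*(-1/163424) = (-95971 + 77139499)*(-1/163424) = 77043528*(-1/163424) = -9630441/20428 ≈ -471.43)
J - 1*442822 = -9630441/20428 - 1*442822 = -9630441/20428 - 442822 = -9055598257/20428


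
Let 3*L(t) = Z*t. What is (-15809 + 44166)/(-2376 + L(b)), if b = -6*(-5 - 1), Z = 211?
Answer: 28357/156 ≈ 181.78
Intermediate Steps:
b = 36 (b = -6*(-6) = 36)
L(t) = 211*t/3 (L(t) = (211*t)/3 = 211*t/3)
(-15809 + 44166)/(-2376 + L(b)) = (-15809 + 44166)/(-2376 + (211/3)*36) = 28357/(-2376 + 2532) = 28357/156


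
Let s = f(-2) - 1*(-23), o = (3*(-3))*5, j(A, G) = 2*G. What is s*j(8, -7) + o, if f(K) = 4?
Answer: -423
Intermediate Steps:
o = -45 (o = -9*5 = -45)
s = 27 (s = 4 - 1*(-23) = 4 + 23 = 27)
s*j(8, -7) + o = 27*(2*(-7)) - 45 = 27*(-14) - 45 = -378 - 45 = -423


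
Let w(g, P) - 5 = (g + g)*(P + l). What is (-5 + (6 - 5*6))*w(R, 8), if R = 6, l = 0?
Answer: -2929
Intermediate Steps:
w(g, P) = 5 + 2*P*g (w(g, P) = 5 + (g + g)*(P + 0) = 5 + (2*g)*P = 5 + 2*P*g)
(-5 + (6 - 5*6))*w(R, 8) = (-5 + (6 - 5*6))*(5 + 2*8*6) = (-5 + (6 - 30))*(5 + 96) = (-5 - 24)*101 = -29*101 = -2929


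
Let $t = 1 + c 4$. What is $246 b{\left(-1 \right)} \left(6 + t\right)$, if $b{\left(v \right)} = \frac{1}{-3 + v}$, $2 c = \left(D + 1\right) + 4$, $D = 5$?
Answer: $- \frac{3321}{2} \approx -1660.5$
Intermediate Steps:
$c = 5$ ($c = \frac{\left(5 + 1\right) + 4}{2} = \frac{6 + 4}{2} = \frac{1}{2} \cdot 10 = 5$)
$t = 21$ ($t = 1 + 5 \cdot 4 = 1 + 20 = 21$)
$246 b{\left(-1 \right)} \left(6 + t\right) = 246 \frac{6 + 21}{-3 - 1} = 246 \frac{1}{-4} \cdot 27 = 246 \left(\left(- \frac{1}{4}\right) 27\right) = 246 \left(- \frac{27}{4}\right) = - \frac{3321}{2}$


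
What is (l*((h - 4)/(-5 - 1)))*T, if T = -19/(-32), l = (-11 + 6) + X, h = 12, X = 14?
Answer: -57/8 ≈ -7.1250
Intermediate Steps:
l = 9 (l = (-11 + 6) + 14 = -5 + 14 = 9)
T = 19/32 (T = -19*(-1/32) = 19/32 ≈ 0.59375)
(l*((h - 4)/(-5 - 1)))*T = (9*((12 - 4)/(-5 - 1)))*(19/32) = (9*(8/(-6)))*(19/32) = (9*(8*(-⅙)))*(19/32) = (9*(-4/3))*(19/32) = -12*19/32 = -57/8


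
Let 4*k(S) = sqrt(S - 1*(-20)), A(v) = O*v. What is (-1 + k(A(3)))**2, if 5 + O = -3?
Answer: 3/4 - I ≈ 0.75 - 1.0*I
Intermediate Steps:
O = -8 (O = -5 - 3 = -8)
A(v) = -8*v
k(S) = sqrt(20 + S)/4 (k(S) = sqrt(S - 1*(-20))/4 = sqrt(S + 20)/4 = sqrt(20 + S)/4)
(-1 + k(A(3)))**2 = (-1 + sqrt(20 - 8*3)/4)**2 = (-1 + sqrt(20 - 24)/4)**2 = (-1 + sqrt(-4)/4)**2 = (-1 + (2*I)/4)**2 = (-1 + I/2)**2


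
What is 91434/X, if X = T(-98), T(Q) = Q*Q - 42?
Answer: 6531/683 ≈ 9.5622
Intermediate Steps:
T(Q) = -42 + Q² (T(Q) = Q² - 42 = -42 + Q²)
X = 9562 (X = -42 + (-98)² = -42 + 9604 = 9562)
91434/X = 91434/9562 = 91434*(1/9562) = 6531/683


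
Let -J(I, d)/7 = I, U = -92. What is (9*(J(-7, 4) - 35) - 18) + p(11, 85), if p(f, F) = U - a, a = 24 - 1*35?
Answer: 27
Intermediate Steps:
a = -11 (a = 24 - 35 = -11)
J(I, d) = -7*I
p(f, F) = -81 (p(f, F) = -92 - 1*(-11) = -92 + 11 = -81)
(9*(J(-7, 4) - 35) - 18) + p(11, 85) = (9*(-7*(-7) - 35) - 18) - 81 = (9*(49 - 35) - 18) - 81 = (9*14 - 18) - 81 = (126 - 18) - 81 = 108 - 81 = 27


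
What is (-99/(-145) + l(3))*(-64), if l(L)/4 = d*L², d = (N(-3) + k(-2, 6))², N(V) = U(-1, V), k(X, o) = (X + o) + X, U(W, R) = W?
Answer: -340416/145 ≈ -2347.7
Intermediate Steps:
k(X, o) = o + 2*X
N(V) = -1
d = 1 (d = (-1 + (6 + 2*(-2)))² = (-1 + (6 - 4))² = (-1 + 2)² = 1² = 1)
l(L) = 4*L² (l(L) = 4*(1*L²) = 4*L²)
(-99/(-145) + l(3))*(-64) = (-99/(-145) + 4*3²)*(-64) = (-99*(-1/145) + 4*9)*(-64) = (99/145 + 36)*(-64) = (5319/145)*(-64) = -340416/145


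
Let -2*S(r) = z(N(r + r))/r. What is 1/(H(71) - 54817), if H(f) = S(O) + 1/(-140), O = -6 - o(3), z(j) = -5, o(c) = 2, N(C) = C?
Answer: -560/30697699 ≈ -1.8242e-5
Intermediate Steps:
O = -8 (O = -6 - 1*2 = -6 - 2 = -8)
S(r) = 5/(2*r) (S(r) = -(-5)/(2*r) = 5/(2*r))
H(f) = -179/560 (H(f) = (5/2)/(-8) + 1/(-140) = (5/2)*(-⅛) - 1/140 = -5/16 - 1/140 = -179/560)
1/(H(71) - 54817) = 1/(-179/560 - 54817) = 1/(-30697699/560) = -560/30697699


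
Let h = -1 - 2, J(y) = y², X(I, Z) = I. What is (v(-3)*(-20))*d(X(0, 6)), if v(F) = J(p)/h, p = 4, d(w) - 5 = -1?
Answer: 1280/3 ≈ 426.67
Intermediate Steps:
d(w) = 4 (d(w) = 5 - 1 = 4)
h = -3
v(F) = -16/3 (v(F) = 4²/(-3) = 16*(-⅓) = -16/3)
(v(-3)*(-20))*d(X(0, 6)) = -16/3*(-20)*4 = (320/3)*4 = 1280/3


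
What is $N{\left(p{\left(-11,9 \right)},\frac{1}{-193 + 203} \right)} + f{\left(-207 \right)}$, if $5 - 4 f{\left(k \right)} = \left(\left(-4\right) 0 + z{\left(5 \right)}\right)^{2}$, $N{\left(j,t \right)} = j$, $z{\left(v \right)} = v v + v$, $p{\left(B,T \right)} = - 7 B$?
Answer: $- \frac{587}{4} \approx -146.75$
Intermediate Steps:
$z{\left(v \right)} = v + v^{2}$ ($z{\left(v \right)} = v^{2} + v = v + v^{2}$)
$f{\left(k \right)} = - \frac{895}{4}$ ($f{\left(k \right)} = \frac{5}{4} - \frac{\left(\left(-4\right) 0 + 5 \left(1 + 5\right)\right)^{2}}{4} = \frac{5}{4} - \frac{\left(0 + 5 \cdot 6\right)^{2}}{4} = \frac{5}{4} - \frac{\left(0 + 30\right)^{2}}{4} = \frac{5}{4} - \frac{30^{2}}{4} = \frac{5}{4} - 225 = - \frac{895}{4}$)
$N{\left(p{\left(-11,9 \right)},\frac{1}{-193 + 203} \right)} + f{\left(-207 \right)} = \left(-7\right) \left(-11\right) - \frac{895}{4} = 77 - \frac{895}{4} = - \frac{587}{4}$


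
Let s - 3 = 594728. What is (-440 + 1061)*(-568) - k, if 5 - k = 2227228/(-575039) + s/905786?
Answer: -4272720662248467/12113076178 ≈ -3.5274e+5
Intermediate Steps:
s = 594731 (s = 3 + 594728 = 594731)
k = 99528134883/12113076178 (k = 5 - (2227228/(-575039) + 594731/905786) = 5 - (2227228*(-1/575039) + 594731*(1/905786)) = 5 - (-51796/13373 + 594731/905786) = 5 - 1*(-38962753993/12113076178) = 5 + 38962753993/12113076178 = 99528134883/12113076178 ≈ 8.2166)
(-440 + 1061)*(-568) - k = (-440 + 1061)*(-568) - 1*99528134883/12113076178 = 621*(-568) - 99528134883/12113076178 = -352728 - 99528134883/12113076178 = -4272720662248467/12113076178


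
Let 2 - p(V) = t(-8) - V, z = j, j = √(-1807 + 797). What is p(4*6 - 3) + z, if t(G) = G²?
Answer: -41 + I*√1010 ≈ -41.0 + 31.78*I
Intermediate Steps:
j = I*√1010 (j = √(-1010) = I*√1010 ≈ 31.78*I)
z = I*√1010 ≈ 31.78*I
p(V) = -62 + V (p(V) = 2 - ((-8)² - V) = 2 - (64 - V) = 2 + (-64 + V) = -62 + V)
p(4*6 - 3) + z = (-62 + (4*6 - 3)) + I*√1010 = (-62 + (24 - 3)) + I*√1010 = (-62 + 21) + I*√1010 = -41 + I*√1010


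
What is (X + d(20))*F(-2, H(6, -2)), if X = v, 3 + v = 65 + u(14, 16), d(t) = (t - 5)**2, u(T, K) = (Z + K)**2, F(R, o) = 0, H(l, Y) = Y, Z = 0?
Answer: 0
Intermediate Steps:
u(T, K) = K**2 (u(T, K) = (0 + K)**2 = K**2)
d(t) = (-5 + t)**2
v = 318 (v = -3 + (65 + 16**2) = -3 + (65 + 256) = -3 + 321 = 318)
X = 318
(X + d(20))*F(-2, H(6, -2)) = (318 + (-5 + 20)**2)*0 = (318 + 15**2)*0 = (318 + 225)*0 = 543*0 = 0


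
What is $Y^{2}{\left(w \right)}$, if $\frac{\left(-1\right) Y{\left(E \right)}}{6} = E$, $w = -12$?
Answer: $5184$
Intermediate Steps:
$Y{\left(E \right)} = - 6 E$
$Y^{2}{\left(w \right)} = \left(\left(-6\right) \left(-12\right)\right)^{2} = 72^{2} = 5184$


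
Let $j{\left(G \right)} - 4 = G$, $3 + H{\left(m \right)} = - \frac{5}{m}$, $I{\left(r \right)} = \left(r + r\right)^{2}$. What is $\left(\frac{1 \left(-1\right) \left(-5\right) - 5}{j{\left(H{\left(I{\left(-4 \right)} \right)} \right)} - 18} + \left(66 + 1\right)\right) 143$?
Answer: $9581$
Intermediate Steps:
$I{\left(r \right)} = 4 r^{2}$ ($I{\left(r \right)} = \left(2 r\right)^{2} = 4 r^{2}$)
$H{\left(m \right)} = -3 - \frac{5}{m}$
$j{\left(G \right)} = 4 + G$
$\left(\frac{1 \left(-1\right) \left(-5\right) - 5}{j{\left(H{\left(I{\left(-4 \right)} \right)} \right)} - 18} + \left(66 + 1\right)\right) 143 = \left(\frac{1 \left(-1\right) \left(-5\right) - 5}{\left(4 - \left(3 + \frac{5}{4 \left(-4\right)^{2}}\right)\right) - 18} + \left(66 + 1\right)\right) 143 = \left(\frac{\left(-1\right) \left(-5\right) - 5}{\left(4 - \left(3 + \frac{5}{4 \cdot 16}\right)\right) - 18} + 67\right) 143 = \left(\frac{5 - 5}{\left(4 - \left(3 + \frac{5}{64}\right)\right) - 18} + 67\right) 143 = \left(\frac{0}{\left(4 - \frac{197}{64}\right) - 18} + 67\right) 143 = \left(\frac{0}{\frac{59}{64} - 18} + 67\right) 143 = \left(\frac{0}{- \frac{1093}{64}} + 67\right) 143 = \left(0 \left(- \frac{64}{1093}\right) + 67\right) 143 = \left(0 + 67\right) 143 = 67 \cdot 143 = 9581$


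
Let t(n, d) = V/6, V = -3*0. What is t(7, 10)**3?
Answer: 0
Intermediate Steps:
V = 0
t(n, d) = 0 (t(n, d) = 0/6 = 0*(1/6) = 0)
t(7, 10)**3 = 0**3 = 0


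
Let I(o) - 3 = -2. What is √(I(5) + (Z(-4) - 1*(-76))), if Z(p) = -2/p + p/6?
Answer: √2766/6 ≈ 8.7655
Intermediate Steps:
I(o) = 1 (I(o) = 3 - 2 = 1)
Z(p) = -2/p + p/6 (Z(p) = -2/p + p*(⅙) = -2/p + p/6)
√(I(5) + (Z(-4) - 1*(-76))) = √(1 + ((-2/(-4) + (⅙)*(-4)) - 1*(-76))) = √(1 + ((-2*(-¼) - ⅔) + 76)) = √(1 + ((½ - ⅔) + 76)) = √(1 + (-⅙ + 76)) = √(1 + 455/6) = √(461/6) = √2766/6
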